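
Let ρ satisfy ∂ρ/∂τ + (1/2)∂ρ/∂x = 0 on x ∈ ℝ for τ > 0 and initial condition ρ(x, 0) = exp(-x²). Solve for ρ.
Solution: By method of characteristics (waves move right with speed 1/2):
Along characteristics x - (1/2)τ = const, ρ is constant, so ρ(x,τ) = f(x - (1/2)τ) with f = ρ(·, 0).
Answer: ρ(x, τ) = exp(-(x - τ/2)²)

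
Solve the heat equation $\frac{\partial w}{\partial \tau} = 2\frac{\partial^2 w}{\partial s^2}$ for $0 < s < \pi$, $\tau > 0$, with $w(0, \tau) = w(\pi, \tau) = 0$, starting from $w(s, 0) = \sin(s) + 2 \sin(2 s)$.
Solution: Using separation of variables $w = X(s)T(\tau)$:
Eigenfunctions: $\sin(ns)$, $n = 1, 2, 3, \ldots$
General solution: $w(s, \tau) = \sum c_n \sin(ns) e^{-2n^2 \tau}$
Matching $w(s,0) = \sin(s) + 2 \sin(2 s)$ term by term: $c_1=1, c_2=2$.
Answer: $w(s, \tau) = e^{-2 \tau} \sin(s) + 2 e^{-8 \tau} \sin(2 s)$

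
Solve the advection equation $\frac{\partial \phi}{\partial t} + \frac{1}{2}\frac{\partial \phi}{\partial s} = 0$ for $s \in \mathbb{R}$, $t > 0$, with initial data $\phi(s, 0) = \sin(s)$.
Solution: By characteristics ($ds/dt = 1/2$), $\phi(s,t) = f(s - \frac{1}{2}t)$ with $f = \phi( \cdot , 0)$.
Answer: $\phi(s, t) = \sin(s - t/2)$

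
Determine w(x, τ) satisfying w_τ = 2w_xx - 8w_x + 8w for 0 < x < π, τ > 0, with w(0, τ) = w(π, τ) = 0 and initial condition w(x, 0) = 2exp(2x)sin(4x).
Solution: Substitute w = exp(2x)u.
Then w_x = exp(2x)(u_x + 2u), w_xx = exp(2x)(u_xx + 4u_x + 4u), w_τ = exp(2x)u_τ; substituting and dividing by exp(2x), the lower-order terms cancel: u_τ = 2u_xx (standard heat equation).
Data for u: u(x,0) = exp(-2x)w(x,0) = 2sin(4x). The boundary conditions carry over: u(0,τ) = u(π,τ) = 0.
Separating variables: u = Σ c_n exp(-2n²τ) sin(nx). From u(x,0) = 2sin(4x): c_4=2.
So u(x,τ) = 2exp(-32τ)sin(4x), and w(x,τ) = exp(2x)u(x,τ).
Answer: w(x, τ) = 2exp(2x)exp(-32τ)sin(4x)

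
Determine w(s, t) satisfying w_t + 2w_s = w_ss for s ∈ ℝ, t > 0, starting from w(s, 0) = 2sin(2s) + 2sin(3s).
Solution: Moving frame: η = s - 2t, σ = t, w = u(η,σ), so w_t = u_σ - 2u_η and w_ss = u_ηη.
Hence w_t + 2w_s = u_σ and the PDE becomes the heat equation u_σ = u_ηη on η ∈ ℝ.
Initial data: u(η,0) = w(η,0) = 2sin(2η) + 2sin(3η). Each mode sin(nη) decays as exp(-n²σ) on ℝ, so u(η,σ) = Σ c_n exp(-n²σ) sin(nη) with c_2=2, c_3=2: u(η,σ) = 2exp(-4σ)sin(2η) + 2exp(-9σ)sin(3η).
Substituting back: w(s,t) = u(s - 2t, t).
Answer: w(s, t) = 2exp(-4t)sin(2s - 4t) + 2exp(-9t)sin(3s - 6t)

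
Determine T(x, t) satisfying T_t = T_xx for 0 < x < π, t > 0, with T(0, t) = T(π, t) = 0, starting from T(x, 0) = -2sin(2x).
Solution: Separating variables: T = Σ c_n exp(-n²t) sin(nx). From T(x,0) = -2sin(2x): c_2=-2.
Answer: T(x, t) = -2exp(-4t)sin(2x)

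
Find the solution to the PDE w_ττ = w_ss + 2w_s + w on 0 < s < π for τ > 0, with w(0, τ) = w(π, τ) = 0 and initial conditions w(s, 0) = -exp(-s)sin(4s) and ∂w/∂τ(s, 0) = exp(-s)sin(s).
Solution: Substitute w = exp(-s)u, i.e. u = exp(s)w.
By the product rule, w_s = exp(-s)(u_s - u), w_ss = exp(-s)(u_ss - 2u_s + u), w_ττ = exp(-s)u_ττ.
Substituting into the PDE and dividing by exp(-s): u_ττ = (u_ss - 2u_s + u) + 2(u_s - u) + u.
The lower-order terms cancel, leaving the standard wave equation u_ττ = u_ss.
Initial data for u: u(s,0) = exp(s)w(s,0) = -sin(4s); u_τ(s,0) = exp(s)w_τ(s,0) = sin(s). The boundary conditions carry over: u(0,τ) = u(π,τ) = 0.
Solve for u:
  Using separation of variables u = X(s)T(τ):
  Eigenfunctions: sin(ns), n = 1, 2, 3, ...
  General solution: u(s, τ) = Σ [A_n cos(n τ) + B_n sin(n τ)] sin(ns)
  From u(s,0) = -sin(4s): A_4=-1. From u_τ(s,0) = sin(s), using u_τ(s,0) = Σ ω_n B_n sin(ns) with ω_n = n: B_1 = 1/1 = 1.
Hence u(s,τ) = sin(s)sin(τ) - sin(4s)cos(4τ).
Transform back: w(s,τ) = exp(-s)u(s,τ).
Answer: w(s, τ) = exp(-s)sin(s)sin(τ) - exp(-s)sin(4s)cos(4τ)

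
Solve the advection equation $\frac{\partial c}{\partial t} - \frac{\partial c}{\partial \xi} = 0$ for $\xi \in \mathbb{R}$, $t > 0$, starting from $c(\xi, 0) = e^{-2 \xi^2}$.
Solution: By characteristics ($d\xi/dt = -1$), $c(\xi,t) = f(\xi + t)$ with $f = c( \cdot , 0)$.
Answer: $c(\xi, t) = e^{-2 (\xi + t)^2}$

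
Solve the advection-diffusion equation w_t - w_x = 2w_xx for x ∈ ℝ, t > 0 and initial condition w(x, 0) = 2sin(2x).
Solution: Change to a moving frame: let η = x + t, σ = t and write w(x,t) = u(η,σ).
By the chain rule w_t = u_σ + u_η, w_x = u_η, w_xx = u_ηη.
Then w_t - w_x = u_σ: the advection term cancels and the PDE becomes the heat equation u_σ = 2u_ηη on η ∈ ℝ.
Initial data: u(η,0) = w(η,0) = 2sin(2η).
On η ∈ ℝ each mode satisfies (sin(nη))″ = -n² sin(nη), so exp(-2n²σ) sin(nη) solves the heat equation; by superposition u(η,σ) = Σ c_n exp(-2n²σ) sin(nη).
Reading off the coefficients: c_2=2, so u(η,σ) = 2exp(-8σ)sin(2η).
Substituting back η = x + t, σ = t: w(x,t) = u(x + t, t).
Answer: w(x, t) = 2exp(-8t)sin(2t + 2x)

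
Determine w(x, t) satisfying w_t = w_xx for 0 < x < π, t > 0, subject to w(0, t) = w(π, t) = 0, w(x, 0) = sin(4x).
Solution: Separating variables: w = Σ c_n exp(-n²t) sin(nx). From w(x,0) = sin(4x): c_4=1.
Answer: w(x, t) = exp(-16t)sin(4x)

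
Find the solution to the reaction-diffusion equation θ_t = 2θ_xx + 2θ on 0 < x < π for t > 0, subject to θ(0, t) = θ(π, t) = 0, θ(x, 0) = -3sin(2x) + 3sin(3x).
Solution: Substitute θ = exp(2t)u, i.e. u = exp(-2t)θ.
By the product rule, θ_t = exp(2t)(u_t + 2u), θ_xx = exp(2t)u_xx.
Substituting into the PDE and dividing by exp(2t): u_t + 2u = 2u_xx + 2u.
The lower-order terms cancel, leaving the standard heat equation u_t = 2u_xx.
Initial data for u: u(x,0) = θ(x,0) = -3sin(2x) + 3sin(3x). The boundary conditions carry over: u(0,t) = u(π,t) = 0.
Solve for u:
  Using separation of variables u = X(x)G(t):
  Eigenfunctions: sin(nx), n = 1, 2, 3, ...
  General solution: u(x, t) = Σ c_n sin(nx) exp(-2n² t)
  Matching u(x,0) = -3sin(2x) + 3sin(3x) term by term: c_2=-3, c_3=3.
Hence u(x,t) = -3exp(-8t)sin(2x) + 3exp(-18t)sin(3x).
Transform back: θ(x,t) = exp(2t)u(x,t).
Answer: θ(x, t) = -3exp(-6t)sin(2x) + 3exp(-16t)sin(3x)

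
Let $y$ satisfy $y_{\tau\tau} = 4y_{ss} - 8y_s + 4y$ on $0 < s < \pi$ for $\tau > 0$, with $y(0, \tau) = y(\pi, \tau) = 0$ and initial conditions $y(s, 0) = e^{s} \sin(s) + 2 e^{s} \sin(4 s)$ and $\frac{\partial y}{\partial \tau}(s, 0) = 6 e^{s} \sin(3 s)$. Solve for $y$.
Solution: Substitute $y = e^{s}u$.
Then $y_s = e^{s}(u_s + u)$, $y_{ss} = e^{s}(u_{ss} + 2u_s + u)$, $y_{\tau\tau} = e^{s}u_{\tau\tau}$; substituting and dividing by $e^{s}$, the lower-order terms cancel: $u_{\tau\tau} = 4u_{ss}$ (standard wave equation).
Data for $u$: $u(s,0) = e^{-s}y(s,0) = \sin(s) + 2 \sin(4 s)$; $u_{\tau}(s,0) = e^{-s}y_{\tau}(s,0) = 6 \sin(3 s)$. The boundary conditions carry over: $u(0,\tau) = u(\pi,\tau) = 0$.
Separating variables: $u = \sum [A_n \cos(\omega_n \tau) + B_n \sin(\omega_n \tau)] \sin(ns)$, $\omega_n = 2n$. From ICs ($B_n$ = velocity coefficient / $\omega_n$): $A_1=1, A_4=2, B_3=1$.
So $u(s,\tau) = \sin(s) \cos(2 \tau) + \sin(3 s) \sin(6 \tau) + 2 \sin(4 s) \cos(8 \tau)$, and $y(s,\tau) = e^{s}u(s,\tau)$.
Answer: $y(s, \tau) = e^{s} \sin(6 \tau) \sin(3 s) + e^{s} \sin(s) \cos(2 \tau) + 2 e^{s} \sin(4 s) \cos(8 \tau)$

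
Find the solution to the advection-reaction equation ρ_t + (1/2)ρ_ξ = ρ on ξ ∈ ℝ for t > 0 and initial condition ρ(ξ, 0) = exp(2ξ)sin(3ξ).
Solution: Substitute ρ = exp(2ξ)u, i.e. u = exp(-2ξ)ρ.
By the product rule, ρ_ξ = exp(2ξ)(u_ξ + 2u), ρ_t = exp(2ξ)u_t.
Substituting into the PDE and dividing by exp(2ξ): u_t + (1/2)(u_ξ + 2u) = u.
The lower-order terms cancel, leaving the standard advection equation u_t + (1/2)u_ξ = 0.
Initial data for u: u(ξ,0) = exp(-2ξ)ρ(ξ,0) = sin(3ξ).
Solve for u:
  By method of characteristics (waves move right with speed 1/2):
  Along characteristics ξ - (1/2)t = const, u is constant, so u(ξ,t) = f(ξ - (1/2)t) with f = u(·, 0).
Hence u(ξ,t) = -sin(3t/2 - 3ξ).
Transform back: ρ(ξ,t) = exp(2ξ)u(ξ,t).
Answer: ρ(ξ, t) = -exp(2ξ)sin(3t/2 - 3ξ)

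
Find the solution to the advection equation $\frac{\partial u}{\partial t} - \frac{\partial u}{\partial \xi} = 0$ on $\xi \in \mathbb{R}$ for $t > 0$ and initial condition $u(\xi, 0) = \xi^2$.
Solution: By method of characteristics (waves move left with speed 1):
Along characteristics $\xi + t =$ const, $u$ is constant, so $u(\xi,t) = f(\xi + t)$ with $f = u( \cdot , 0)$.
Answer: $u(\xi, t) = \xi^2 + 2 \xi t + t^2$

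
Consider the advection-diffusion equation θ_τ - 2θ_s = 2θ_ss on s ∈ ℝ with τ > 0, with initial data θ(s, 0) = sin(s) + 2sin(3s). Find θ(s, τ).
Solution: Moving frame: η = s + 2τ, σ = τ, θ = u(η,σ), so θ_τ = u_σ + 2u_η and θ_ss = u_ηη.
Hence θ_τ - 2θ_s = u_σ and the PDE becomes the heat equation u_σ = 2u_ηη on η ∈ ℝ.
Initial data: u(η,0) = θ(η,0) = sin(η) + 2sin(3η). Each mode sin(nη) decays as exp(-2n²σ) on ℝ, so u(η,σ) = Σ c_n exp(-2n²σ) sin(nη) with c_1=1, c_3=2: u(η,σ) = exp(-2σ)sin(η) + 2exp(-18σ)sin(3η).
Substituting back: θ(s,τ) = u(s + 2τ, τ).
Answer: θ(s, τ) = exp(-2τ)sin(s + 2τ) + 2exp(-18τ)sin(3s + 6τ)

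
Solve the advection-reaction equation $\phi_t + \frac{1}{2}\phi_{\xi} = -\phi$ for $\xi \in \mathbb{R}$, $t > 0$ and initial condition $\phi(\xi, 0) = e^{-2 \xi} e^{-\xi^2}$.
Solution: Substitute $\phi = e^{-2\xi}u$.
Then $\phi_{\xi} = e^{-2\xi}(u_{\xi} - 2u)$, $\phi_t = e^{-2\xi}u_t$; substituting and dividing by $e^{-2\xi}$, the lower-order terms cancel: $u_t + \frac{1}{2}u_{\xi} = 0$ (standard advection equation).
Data for $u$: $u(\xi,0) = e^{2\xi}\phi(\xi,0) = e^{-\xi^2}$.
By characteristics ($d\xi/dt = 1/2$), $u(\xi,t) = f(\xi - \frac{1}{2}t)$ with $f = u( \cdot , 0)$.
So $u(\xi,t) = e^{-(-t/2 + \xi)^2}$, and $\phi(\xi,t) = e^{-2\xi}u(\xi,t)$.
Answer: $\phi(\xi, t) = e^{-2 \xi} e^{-(\xi - t/2)^2}$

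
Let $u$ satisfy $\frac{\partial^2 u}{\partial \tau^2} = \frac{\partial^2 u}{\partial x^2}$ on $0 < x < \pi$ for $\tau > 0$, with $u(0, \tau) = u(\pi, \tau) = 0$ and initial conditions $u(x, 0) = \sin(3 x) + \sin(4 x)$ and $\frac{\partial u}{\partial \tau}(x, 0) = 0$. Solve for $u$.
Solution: Using separation of variables $u = X(x)T(\tau)$:
Eigenfunctions: $\sin(nx)$, $n = 1, 2, 3, \ldots$
General solution: $u(x, \tau) = \sum [A_n \cos(n \tau) + B_n \sin(n \tau)] \sin(nx)$
From $u(x,0) = \sin(3 x) + \sin(4 x)$: $A_3=1, A_4=1$. From $u_{\tau}(x,0) = 0$: all $B_n = 0$.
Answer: $u(x, \tau) = \sin(3 x) \cos(3 \tau) + \sin(4 x) \cos(4 \tau)$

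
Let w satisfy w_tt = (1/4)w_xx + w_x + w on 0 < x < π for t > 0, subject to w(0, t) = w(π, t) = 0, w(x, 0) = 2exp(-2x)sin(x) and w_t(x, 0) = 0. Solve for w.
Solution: Substitute w = exp(-2x)u, i.e. u = exp(2x)w.
By the product rule, w_x = exp(-2x)(u_x - 2u), w_xx = exp(-2x)(u_xx - 4u_x + 4u), w_tt = exp(-2x)u_tt.
Substituting into the PDE and dividing by exp(-2x): u_tt = (1/4)(u_xx - 4u_x + 4u) + (u_x - 2u) + u.
The lower-order terms cancel, leaving the standard wave equation u_tt = (1/4)u_xx.
Initial data for u: u(x,0) = exp(2x)w(x,0) = 2sin(x); u_t(x,0) = exp(2x)w_t(x,0) = 0. The boundary conditions carry over: u(0,t) = u(π,t) = 0.
Solve for u:
  Using separation of variables u = X(x)T(t):
  Eigenfunctions: sin(nx), n = 1, 2, 3, ...
  General solution: u(x, t) = Σ [A_n cos(n t/2) + B_n sin(n t/2)] sin(nx)
  From u(x,0) = 2sin(x): A_1=2. From u_t(x,0) = 0: all B_n = 0.
Hence u(x,t) = 2sin(x)cos(t/2).
Transform back: w(x,t) = exp(-2x)u(x,t).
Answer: w(x, t) = 2exp(-2x)sin(x)cos(t/2)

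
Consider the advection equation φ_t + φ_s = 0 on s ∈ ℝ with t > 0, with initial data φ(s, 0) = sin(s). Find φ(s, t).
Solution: By characteristics (ds/dt = 1), φ(s,t) = f(s - t) with f = φ(·, 0).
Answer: φ(s, t) = sin(s - t)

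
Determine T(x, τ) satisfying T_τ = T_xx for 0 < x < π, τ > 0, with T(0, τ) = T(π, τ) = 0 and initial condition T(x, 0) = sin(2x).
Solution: Separating variables: T = Σ c_n exp(-n²τ) sin(nx). From T(x,0) = sin(2x): c_2=1.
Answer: T(x, τ) = exp(-4τ)sin(2x)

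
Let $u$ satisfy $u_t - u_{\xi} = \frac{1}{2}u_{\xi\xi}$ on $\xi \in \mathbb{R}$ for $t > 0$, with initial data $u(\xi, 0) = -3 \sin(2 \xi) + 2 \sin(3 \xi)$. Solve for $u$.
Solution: Moving frame: $\eta = \xi + t$, $\sigma = t$, $u = w(\eta,\sigma)$, so $u_t = w_{\sigma} + w_{\eta}$ and $u_{\xi\xi} = w_{\eta\eta}$.
Hence $u_t - u_{\xi} = w_{\sigma}$ and the PDE becomes the heat equation $w_{\sigma} = \frac{1}{2}w_{\eta\eta}$ on $\eta \in \mathbb{R}$.
Initial data: $w(\eta,0) = u(\eta,0) = -3 \sin(2 \eta) + 2 \sin(3 \eta)$. Each mode $\sin(n\eta)$ decays as $e^{-n^2\sigma/2}$ on $\mathbb{R}$, so $w(\eta,\sigma) = \sum c_n e^{-n^2\sigma/2} \sin(n\eta)$ with $c_2=-3, c_3=2$: $w(\eta,\sigma) = -3 e^{-2 \sigma} \sin(2 \eta) + 2 e^{-9 \sigma/2} \sin(3 \eta)$.
Substituting back: $u(\xi,t) = w(\xi + t, t)$.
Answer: $u(\xi, t) = -3 e^{-2 t} \sin(2 \xi + 2 t) + 2 e^{-9 t/2} \sin(3 \xi + 3 t)$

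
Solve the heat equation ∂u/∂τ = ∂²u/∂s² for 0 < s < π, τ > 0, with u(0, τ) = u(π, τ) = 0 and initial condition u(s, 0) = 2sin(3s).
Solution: Separating variables: u = Σ c_n exp(-n²τ) sin(ns). From u(s,0) = 2sin(3s): c_3=2.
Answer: u(s, τ) = 2exp(-9τ)sin(3s)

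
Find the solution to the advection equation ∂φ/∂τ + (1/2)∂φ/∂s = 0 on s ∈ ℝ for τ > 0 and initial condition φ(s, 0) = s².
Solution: By characteristics (ds/dτ = 1/2), φ(s,τ) = f(s - (1/2)τ) with f = φ(·, 0).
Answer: φ(s, τ) = s² - sτ + (1/4)τ²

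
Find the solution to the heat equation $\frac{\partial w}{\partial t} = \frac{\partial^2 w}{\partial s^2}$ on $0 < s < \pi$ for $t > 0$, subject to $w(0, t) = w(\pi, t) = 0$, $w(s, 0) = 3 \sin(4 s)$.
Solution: Separating variables: $w = \sum c_n e^{-n^2t} \sin(ns)$. From $w(s,0) = 3 \sin(4 s)$: $c_4=3$.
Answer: $w(s, t) = 3 e^{-16 t} \sin(4 s)$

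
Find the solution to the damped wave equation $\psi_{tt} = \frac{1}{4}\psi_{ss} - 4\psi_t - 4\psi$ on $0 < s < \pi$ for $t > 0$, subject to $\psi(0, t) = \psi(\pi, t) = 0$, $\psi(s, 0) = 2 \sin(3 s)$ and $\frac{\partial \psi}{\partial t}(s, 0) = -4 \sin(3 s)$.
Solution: Substitute $\psi = e^{-2t}u$.
Then $\psi_t = e^{-2t}(u_t - 2u)$, $\psi_{tt} = e^{-2t}(u_{tt} - 4u_t + 4u)$, $\psi_{ss} = e^{-2t}u_{ss}$; substituting and dividing by $e^{-2t}$, the lower-order terms cancel: $u_{tt} = \frac{1}{4}u_{ss}$ (standard wave equation).
Data for $u$: $u(s,0) = \psi(s,0) = 2 \sin(3 s)$; $u_t(s,0) = \psi_t(s,0) + 2\psi(s,0) = 0$. The boundary conditions carry over: $u(0,t) = u(\pi,t) = 0$.
Separating variables: $u = \sum [A_n \cos(\omega_n t) + B_n \sin(\omega_n t)] \sin(ns)$, $\omega_n = n/2$. From ICs: $A_3=2$.
So $u(s,t) = 2 \sin(3 s) \cos(3 t/2)$, and $\psi(s,t) = e^{-2t}u(s,t)$.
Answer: $\psi(s, t) = 2 e^{-2 t} \sin(3 s) \cos(3 t/2)$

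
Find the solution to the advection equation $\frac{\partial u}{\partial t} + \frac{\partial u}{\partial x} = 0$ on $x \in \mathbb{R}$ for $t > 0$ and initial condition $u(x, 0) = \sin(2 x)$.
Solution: By method of characteristics (waves move right with speed 1):
Along characteristics $x - t =$ const, $u$ is constant, so $u(x,t) = f(x - t)$ with $f = u( \cdot , 0)$.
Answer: $u(x, t) = - \sin(2 t - 2 x)$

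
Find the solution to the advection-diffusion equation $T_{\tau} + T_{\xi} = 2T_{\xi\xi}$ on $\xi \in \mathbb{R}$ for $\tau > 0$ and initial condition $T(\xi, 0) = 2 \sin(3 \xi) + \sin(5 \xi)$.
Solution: Change to a moving frame: let $\eta = \xi - \tau$, $\sigma = \tau$ and write $T(\xi,\tau) = u(\eta,\sigma)$.
By the chain rule $T_{\tau} = u_{\sigma} - u_{\eta}$, $T_{\xi} = u_{\eta}$, $T_{\xi\xi} = u_{\eta\eta}$.
Then $T_{\tau} + T_{\xi} = u_{\sigma}$: the advection term cancels and the PDE becomes the heat equation $u_{\sigma} = 2u_{\eta\eta}$ on $\eta \in \mathbb{R}$.
Initial data: $u(\eta,0) = T(\eta,0) = 2 \sin(3 \eta) + \sin(5 \eta)$.
On $\eta \in \mathbb{R}$ each mode satisfies $(\sin(n\eta))'' = -n^2 \sin(n\eta)$, so $e^{-2n^2\sigma} \sin(n\eta)$ solves the heat equation; by superposition $u(\eta,\sigma) = \sum c_n e^{-2n^2\sigma} \sin(n\eta)$.
Reading off the coefficients: $c_3=2, c_5=1$, so $u(\eta,\sigma) = 2 e^{-18 \sigma} \sin(3 \eta) + e^{-50 \sigma} \sin(5 \eta)$.
Substituting back $\eta = \xi - \tau$, $\sigma = \tau$: $T(\xi,\tau) = u(\xi - \tau, \tau)$.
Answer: $T(\xi, \tau) = -2 e^{-18 \tau} \sin(3 \tau - 3 \xi) -  e^{-50 \tau} \sin(5 \tau - 5 \xi)$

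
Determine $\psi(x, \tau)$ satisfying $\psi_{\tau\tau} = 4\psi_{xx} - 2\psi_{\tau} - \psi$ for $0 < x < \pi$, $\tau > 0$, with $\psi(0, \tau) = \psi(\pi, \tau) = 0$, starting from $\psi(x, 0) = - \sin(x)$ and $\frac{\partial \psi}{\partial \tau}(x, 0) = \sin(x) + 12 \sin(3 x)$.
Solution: Substitute $\psi = e^{-\tau}u$, i.e. $u = e^{\tau}\psi$.
By the product rule, $\psi_{\tau} = e^{-\tau}(u_{\tau} - u)$, $\psi_{\tau\tau} = e^{-\tau}(u_{\tau\tau} - 2u_{\tau} + u)$, $\psi_{xx} = e^{-\tau}u_{xx}$.
Substituting into the PDE and dividing by $e^{-\tau}$: $u_{\tau\tau} - 2u_{\tau} + u = 4u_{xx} - 2(u_{\tau} - u) - u$.
The lower-order terms cancel, leaving the standard wave equation $u_{\tau\tau} = 4u_{xx}$.
Initial data for $u$: $u(x,0) = \psi(x,0) = - \sin(x)$; $u_{\tau}(x,0) = \psi_{\tau}(x,0) + \psi(x,0) = 12 \sin(3 x)$. The boundary conditions carry over: $u(0,\tau) = u(\pi,\tau) = 0$.
Solve for $u$:
  Using separation of variables $u = X(x)T(\tau)$:
  Eigenfunctions: $\sin(nx)$, $n = 1, 2, 3, \ldots$
  General solution: $u(x, \tau) = \sum [A_n \cos(2n \tau) + B_n \sin(2n \tau)] \sin(nx)$
  From $u(x,0) = - \sin(x)$: $A_1=-1$. From $u_{\tau}(x,0) = 12 \sin(3 x)$, using $u_{\tau}(x,0) = \sum \omega_n B_n \sin(nx)$ with $\omega_n = 2n$: $B_3 = 12/6 = 2$.
Hence $u(x,\tau) = - \sin(x) \cos(2 \tau) + 2 \sin(3 x) \sin(6 \tau)$.
Transform back: $\psi(x,\tau) = e^{-\tau}u(x,\tau)$.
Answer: $\psi(x, \tau) = 2 e^{-\tau} \sin(6 \tau) \sin(3 x) -  e^{-\tau} \sin(x) \cos(2 \tau)$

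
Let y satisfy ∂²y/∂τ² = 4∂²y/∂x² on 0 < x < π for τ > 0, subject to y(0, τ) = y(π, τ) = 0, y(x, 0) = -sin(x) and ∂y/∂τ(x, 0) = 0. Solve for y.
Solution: Using separation of variables y = X(x)T(τ):
Eigenfunctions: sin(nx), n = 1, 2, 3, ...
General solution: y(x, τ) = Σ [A_n cos(2n τ) + B_n sin(2n τ)] sin(nx)
From y(x,0) = -sin(x): A_1=-1. From y_τ(x,0) = 0: all B_n = 0.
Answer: y(x, τ) = -sin(x)cos(2τ)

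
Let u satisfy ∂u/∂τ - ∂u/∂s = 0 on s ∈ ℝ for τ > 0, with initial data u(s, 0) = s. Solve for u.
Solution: By characteristics (ds/dτ = -1), u(s,τ) = f(s + τ) with f = u(·, 0).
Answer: u(s, τ) = s + τ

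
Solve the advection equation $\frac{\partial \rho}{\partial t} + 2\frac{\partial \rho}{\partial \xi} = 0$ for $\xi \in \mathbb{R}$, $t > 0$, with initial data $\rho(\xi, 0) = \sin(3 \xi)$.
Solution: By characteristics ($d\xi/dt = 2$), $\rho(\xi,t) = f(\xi - 2t)$ with $f = \rho( \cdot , 0)$.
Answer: $\rho(\xi, t) = \sin(3 \xi - 6 t)$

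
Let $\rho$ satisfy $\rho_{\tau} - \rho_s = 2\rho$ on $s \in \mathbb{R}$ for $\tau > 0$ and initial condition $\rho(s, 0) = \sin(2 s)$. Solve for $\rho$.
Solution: Substitute $\rho = e^{2\tau}u$, i.e. $u = e^{-2\tau}\rho$.
By the product rule, $\rho_{\tau} = e^{2\tau}(u_{\tau} + 2u)$, $\rho_s = e^{2\tau}u_s$.
Substituting into the PDE and dividing by $e^{2\tau}$: $u_{\tau} + 2u - u_s = 2u$.
The lower-order terms cancel, leaving the standard advection equation $u_{\tau} - u_s = 0$.
Initial data for $u$: $u(s,0) = \rho(s,0) = \sin(2 s)$.
Solve for $u$:
  By method of characteristics (waves move left with speed 1):
  Along characteristics $s + \tau =$ const, $u$ is constant, so $u(s,\tau) = f(s + \tau)$ with $f = u( \cdot , 0)$.
Hence $u(s,\tau) = \sin(2 s + 2 \tau)$.
Transform back: $\rho(s,\tau) = e^{2\tau}u(s,\tau)$.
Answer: $\rho(s, \tau) = e^{2 \tau} \sin(2 \tau + 2 s)$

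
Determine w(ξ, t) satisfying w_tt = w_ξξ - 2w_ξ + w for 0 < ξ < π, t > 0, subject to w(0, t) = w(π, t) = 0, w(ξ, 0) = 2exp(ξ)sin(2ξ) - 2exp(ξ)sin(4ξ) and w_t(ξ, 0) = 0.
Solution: Substitute w = exp(ξ)u, i.e. u = exp(-ξ)w.
By the product rule, w_ξ = exp(ξ)(u_ξ + u), w_ξξ = exp(ξ)(u_ξξ + 2u_ξ + u), w_tt = exp(ξ)u_tt.
Substituting into the PDE and dividing by exp(ξ): u_tt = (u_ξξ + 2u_ξ + u) - 2(u_ξ + u) + u.
The lower-order terms cancel, leaving the standard wave equation u_tt = u_ξξ.
Initial data for u: u(ξ,0) = exp(-ξ)w(ξ,0) = 2sin(2ξ) - 2sin(4ξ); u_t(ξ,0) = exp(-ξ)w_t(ξ,0) = 0. The boundary conditions carry over: u(0,t) = u(π,t) = 0.
Solve for u:
  Using separation of variables u = X(ξ)T(t):
  Eigenfunctions: sin(nξ), n = 1, 2, 3, ...
  General solution: u(ξ, t) = Σ [A_n cos(n t) + B_n sin(n t)] sin(nξ)
  From u(ξ,0) = 2sin(2ξ) - 2sin(4ξ): A_2=2, A_4=-2. From u_t(ξ,0) = 0: all B_n = 0.
Hence u(ξ,t) = 2sin(2ξ)cos(2t) - 2sin(4ξ)cos(4t).
Transform back: w(ξ,t) = exp(ξ)u(ξ,t).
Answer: w(ξ, t) = 2exp(ξ)sin(2ξ)cos(2t) - 2exp(ξ)sin(4ξ)cos(4t)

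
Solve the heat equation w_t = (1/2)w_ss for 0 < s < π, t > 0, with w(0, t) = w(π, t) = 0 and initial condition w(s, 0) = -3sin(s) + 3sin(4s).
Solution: Using separation of variables w = X(s)T(t):
Eigenfunctions: sin(ns), n = 1, 2, 3, ...
General solution: w(s, t) = Σ c_n sin(ns) exp(-n² t/2)
Matching w(s,0) = -3sin(s) + 3sin(4s) term by term: c_1=-3, c_4=3.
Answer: w(s, t) = 3exp(-8t)sin(4s) - 3exp(-t/2)sin(s)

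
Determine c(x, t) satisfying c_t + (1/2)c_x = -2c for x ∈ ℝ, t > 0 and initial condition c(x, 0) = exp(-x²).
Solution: Substitute c = exp(-2t)u.
Then c_t = exp(-2t)(u_t - 2u), c_x = exp(-2t)u_x; substituting and dividing by exp(-2t), the lower-order terms cancel: u_t + (1/2)u_x = 0 (standard advection equation).
Data for u: u(x,0) = c(x,0) = exp(-x²).
By characteristics (dx/dt = 1/2), u(x,t) = f(x - (1/2)t) with f = u(·, 0).
So u(x,t) = exp(-(-t/2 + x)²), and c(x,t) = exp(-2t)u(x,t).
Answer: c(x, t) = exp(-2t)exp(-(-t/2 + x)²)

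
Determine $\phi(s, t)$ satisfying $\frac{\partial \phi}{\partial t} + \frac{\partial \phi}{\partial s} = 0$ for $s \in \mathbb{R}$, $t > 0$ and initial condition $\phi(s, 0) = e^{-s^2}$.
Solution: By characteristics ($ds/dt = 1$), $\phi(s,t) = f(s - t)$ with $f = \phi( \cdot , 0)$.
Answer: $\phi(s, t) = e^{-(s - t)^2}$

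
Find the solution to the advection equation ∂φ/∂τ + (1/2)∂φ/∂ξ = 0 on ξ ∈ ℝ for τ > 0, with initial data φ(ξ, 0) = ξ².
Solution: By characteristics (dξ/dτ = 1/2), φ(ξ,τ) = f(ξ - (1/2)τ) with f = φ(·, 0).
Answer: φ(ξ, τ) = ξ² - ξτ + (1/4)τ²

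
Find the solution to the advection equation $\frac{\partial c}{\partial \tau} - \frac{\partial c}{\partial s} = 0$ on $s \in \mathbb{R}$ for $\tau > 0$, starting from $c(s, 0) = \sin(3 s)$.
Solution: By characteristics ($ds/d\tau = -1$), $c(s,\tau) = f(s + \tau)$ with $f = c( \cdot , 0)$.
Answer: $c(s, \tau) = \sin(3 \tau + 3 s)$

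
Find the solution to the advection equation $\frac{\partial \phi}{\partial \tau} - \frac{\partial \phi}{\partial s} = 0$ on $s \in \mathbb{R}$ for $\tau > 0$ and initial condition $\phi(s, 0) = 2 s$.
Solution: By method of characteristics (waves move left with speed 1):
Along characteristics $s + \tau =$ const, $\phi$ is constant, so $\phi(s,\tau) = f(s + \tau)$ with $f = \phi( \cdot , 0)$.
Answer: $\phi(s, \tau) = 2 \tau + 2 s$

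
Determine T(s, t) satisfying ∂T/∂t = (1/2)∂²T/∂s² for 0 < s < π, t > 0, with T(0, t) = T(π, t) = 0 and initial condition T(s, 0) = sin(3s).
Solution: Using separation of variables T = X(s)G(t):
Eigenfunctions: sin(ns), n = 1, 2, 3, ...
General solution: T(s, t) = Σ c_n sin(ns) exp(-n² t/2)
Matching T(s,0) = sin(3s) term by term: c_3=1.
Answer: T(s, t) = exp(-9t/2)sin(3s)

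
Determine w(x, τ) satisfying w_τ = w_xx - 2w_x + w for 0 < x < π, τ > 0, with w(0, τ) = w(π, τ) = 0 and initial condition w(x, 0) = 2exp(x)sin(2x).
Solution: Substitute w = exp(x)u, i.e. u = exp(-x)w.
By the product rule, w_x = exp(x)(u_x + u), w_xx = exp(x)(u_xx + 2u_x + u), w_τ = exp(x)u_τ.
Substituting into the PDE and dividing by exp(x): u_τ = (u_xx + 2u_x + u) - 2(u_x + u) + u.
The lower-order terms cancel, leaving the standard heat equation u_τ = u_xx.
Initial data for u: u(x,0) = exp(-x)w(x,0) = 2sin(2x). The boundary conditions carry over: u(0,τ) = u(π,τ) = 0.
Solve for u:
  Using separation of variables u = X(x)T(τ):
  Eigenfunctions: sin(nx), n = 1, 2, 3, ...
  General solution: u(x, τ) = Σ c_n sin(nx) exp(-n² τ)
  Matching u(x,0) = 2sin(2x) term by term: c_2=2.
Hence u(x,τ) = 2exp(-4τ)sin(2x).
Transform back: w(x,τ) = exp(x)u(x,τ).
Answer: w(x, τ) = 2exp(x)exp(-4τ)sin(2x)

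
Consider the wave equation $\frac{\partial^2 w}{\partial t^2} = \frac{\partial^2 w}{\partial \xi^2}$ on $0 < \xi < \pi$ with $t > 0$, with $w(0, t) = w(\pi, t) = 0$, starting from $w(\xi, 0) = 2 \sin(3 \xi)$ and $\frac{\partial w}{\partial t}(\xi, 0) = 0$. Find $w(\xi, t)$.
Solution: Separating variables: $w = \sum [A_n \cos(\omega_n t) + B_n \sin(\omega_n t)] \sin(n\xi)$, $\omega_n = n$. From ICs: $A_3=2$.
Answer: $w(\xi, t) = 2 \sin(3 \xi) \cos(3 t)$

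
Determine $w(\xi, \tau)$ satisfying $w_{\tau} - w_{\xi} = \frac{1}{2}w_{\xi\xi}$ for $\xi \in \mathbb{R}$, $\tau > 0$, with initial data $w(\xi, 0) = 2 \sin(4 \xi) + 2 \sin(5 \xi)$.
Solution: Change to a moving frame: let $\eta = \xi + \tau$, $\sigma = \tau$ and write $w(\xi,\tau) = u(\eta,\sigma)$.
By the chain rule $w_{\tau} = u_{\sigma} + u_{\eta}$, $w_{\xi} = u_{\eta}$, $w_{\xi\xi} = u_{\eta\eta}$.
Then $w_{\tau} - w_{\xi} = u_{\sigma}$: the advection term cancels and the PDE becomes the heat equation $u_{\sigma} = \frac{1}{2}u_{\eta\eta}$ on $\eta \in \mathbb{R}$.
Initial data: $u(\eta,0) = w(\eta,0) = 2 \sin(4 \eta) + 2 \sin(5 \eta)$.
On $\eta \in \mathbb{R}$ each mode satisfies $(\sin(n\eta))'' = -n^2 \sin(n\eta)$, so $e^{-n^2\sigma/2} \sin(n\eta)$ solves the heat equation; by superposition $u(\eta,\sigma) = \sum c_n e^{-n^2\sigma/2} \sin(n\eta)$.
Reading off the coefficients: $c_4=2, c_5=2$, so $u(\eta,\sigma) = 2 e^{-8 \sigma} \sin(4 \eta) + 2 e^{-25 \sigma/2} \sin(5 \eta)$.
Substituting back $\eta = \xi + \tau$, $\sigma = \tau$: $w(\xi,\tau) = u(\xi + \tau, \tau)$.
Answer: $w(\xi, \tau) = 2 e^{-8 \tau} \sin(4 \tau + 4 \xi) + 2 e^{-25 \tau/2} \sin(5 \tau + 5 \xi)$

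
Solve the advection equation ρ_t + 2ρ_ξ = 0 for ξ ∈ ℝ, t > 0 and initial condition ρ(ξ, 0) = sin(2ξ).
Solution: By characteristics (dξ/dt = 2), ρ(ξ,t) = f(ξ - 2t) with f = ρ(·, 0).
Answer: ρ(ξ, t) = -sin(4t - 2ξ)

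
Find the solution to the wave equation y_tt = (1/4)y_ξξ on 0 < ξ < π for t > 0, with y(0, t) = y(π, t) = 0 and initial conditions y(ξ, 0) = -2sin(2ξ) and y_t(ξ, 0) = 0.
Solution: Using separation of variables y = X(ξ)T(t):
Eigenfunctions: sin(nξ), n = 1, 2, 3, ...
General solution: y(ξ, t) = Σ [A_n cos(n t/2) + B_n sin(n t/2)] sin(nξ)
From y(ξ,0) = -2sin(2ξ): A_2=-2. From y_t(ξ,0) = 0: all B_n = 0.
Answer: y(ξ, t) = -2sin(2ξ)cos(t)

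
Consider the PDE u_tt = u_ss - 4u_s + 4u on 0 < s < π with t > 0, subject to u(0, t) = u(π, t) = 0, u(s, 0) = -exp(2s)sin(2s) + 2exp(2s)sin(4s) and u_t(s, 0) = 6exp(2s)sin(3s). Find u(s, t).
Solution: Substitute u = exp(2s)w, i.e. w = exp(-2s)u.
By the product rule, u_s = exp(2s)(w_s + 2w), u_ss = exp(2s)(w_ss + 4w_s + 4w), u_tt = exp(2s)w_tt.
Substituting into the PDE and dividing by exp(2s): w_tt = (w_ss + 4w_s + 4w) - 4(w_s + 2w) + 4w.
The lower-order terms cancel, leaving the standard wave equation w_tt = w_ss.
Initial data for w: w(s,0) = exp(-2s)u(s,0) = -sin(2s) + 2sin(4s); w_t(s,0) = exp(-2s)u_t(s,0) = 6sin(3s). The boundary conditions carry over: w(0,t) = w(π,t) = 0.
Solve for w:
  Using separation of variables w = X(s)T(t):
  Eigenfunctions: sin(ns), n = 1, 2, 3, ...
  General solution: w(s, t) = Σ [A_n cos(n t) + B_n sin(n t)] sin(ns)
  From w(s,0) = -sin(2s) + 2sin(4s): A_2=-1, A_4=2. From w_t(s,0) = 6sin(3s), using w_t(s,0) = Σ ω_n B_n sin(ns) with ω_n = n: B_3 = 6/3 = 2.
Hence w(s,t) = -sin(2s)cos(2t) + 2sin(3s)sin(3t) + 2sin(4s)cos(4t).
Transform back: u(s,t) = exp(2s)w(s,t).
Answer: u(s, t) = -exp(2s)sin(2s)cos(2t) + 2exp(2s)sin(3s)sin(3t) + 2exp(2s)sin(4s)cos(4t)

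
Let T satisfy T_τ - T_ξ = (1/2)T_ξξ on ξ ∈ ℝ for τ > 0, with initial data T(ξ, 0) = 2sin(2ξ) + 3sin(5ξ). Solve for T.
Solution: Change to a moving frame: let η = ξ + τ, σ = τ and write T(ξ,τ) = u(η,σ).
By the chain rule T_τ = u_σ + u_η, T_ξ = u_η, T_ξξ = u_ηη.
Then T_τ - T_ξ = u_σ: the advection term cancels and the PDE becomes the heat equation u_σ = (1/2)u_ηη on η ∈ ℝ.
Initial data: u(η,0) = T(η,0) = 2sin(2η) + 3sin(5η).
On η ∈ ℝ each mode satisfies (sin(nη))″ = -n² sin(nη), so exp(-n²σ/2) sin(nη) solves the heat equation; by superposition u(η,σ) = Σ c_n exp(-n²σ/2) sin(nη).
Reading off the coefficients: c_2=2, c_5=3, so u(η,σ) = 2exp(-2σ)sin(2η) + 3exp(-25σ/2)sin(5η).
Substituting back η = ξ + τ, σ = τ: T(ξ,τ) = u(ξ + τ, τ).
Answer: T(ξ, τ) = 2exp(-2τ)sin(2ξ + 2τ) + 3exp(-25τ/2)sin(5ξ + 5τ)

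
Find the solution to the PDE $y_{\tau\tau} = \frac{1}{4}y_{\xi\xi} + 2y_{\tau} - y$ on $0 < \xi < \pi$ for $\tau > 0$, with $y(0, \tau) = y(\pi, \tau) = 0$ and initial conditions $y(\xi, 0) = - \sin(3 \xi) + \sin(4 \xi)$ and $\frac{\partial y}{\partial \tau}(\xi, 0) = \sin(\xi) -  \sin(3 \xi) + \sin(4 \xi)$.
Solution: Substitute $y = e^{\tau}u$.
Then $y_{\tau} = e^{\tau}(u_{\tau} + u)$, $y_{\tau\tau} = e^{\tau}(u_{\tau\tau} + 2u_{\tau} + u)$, $y_{\xi\xi} = e^{\tau}u_{\xi\xi}$; substituting and dividing by $e^{\tau}$, the lower-order terms cancel: $u_{\tau\tau} = \frac{1}{4}u_{\xi\xi}$ (standard wave equation).
Data for $u$: $u(\xi,0) = y(\xi,0) = - \sin(3 \xi) + \sin(4 \xi)$; $u_{\tau}(\xi,0) = y_{\tau}(\xi,0) - y(\xi,0) = \sin(\xi)$. The boundary conditions carry over: $u(0,\tau) = u(\pi,\tau) = 0$.
Separating variables: $u = \sum [A_n \cos(\omega_n \tau) + B_n \sin(\omega_n \tau)] \sin(n\xi)$, $\omega_n = n/2$. From ICs ($B_n$ = velocity coefficient / $\omega_n$): $A_3=-1, A_4=1, B_1=2$.
So $u(\xi,\tau) = 2 \sin(\xi) \sin(\tau/2) - \sin(3 \xi) \cos(3 \tau/2) + \sin(4 \xi) \cos(2 \tau)$, and $y(\xi,\tau) = e^{\tau}u(\xi,\tau)$.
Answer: $y(\xi, \tau) = 2 e^{\tau} \sin(\tau/2) \sin(\xi) -  e^{\tau} \sin(3 \xi) \cos(3 \tau/2) + e^{\tau} \sin(4 \xi) \cos(2 \tau)$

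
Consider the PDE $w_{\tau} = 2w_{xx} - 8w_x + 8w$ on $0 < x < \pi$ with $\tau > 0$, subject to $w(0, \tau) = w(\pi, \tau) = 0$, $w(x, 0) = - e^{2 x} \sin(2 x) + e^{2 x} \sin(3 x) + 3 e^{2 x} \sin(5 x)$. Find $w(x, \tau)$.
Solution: Substitute $w = e^{2x}u$, i.e. $u = e^{-2x}w$.
By the product rule, $w_x = e^{2x}(u_x + 2u)$, $w_{xx} = e^{2x}(u_{xx} + 4u_x + 4u)$, $w_{\tau} = e^{2x}u_{\tau}$.
Substituting into the PDE and dividing by $e^{2x}$: $u_{\tau} = 2(u_{xx} + 4u_x + 4u) - 8(u_x + 2u) + 8u$.
The lower-order terms cancel, leaving the standard heat equation $u_{\tau} = 2u_{xx}$.
Initial data for $u$: $u(x,0) = e^{-2x}w(x,0) = - \sin(2 x) + \sin(3 x) + 3 \sin(5 x)$. The boundary conditions carry over: $u(0,\tau) = u(\pi,\tau) = 0$.
Solve for $u$:
  Using separation of variables $u = X(x)T(\tau)$:
  Eigenfunctions: $\sin(nx)$, $n = 1, 2, 3, \ldots$
  General solution: $u(x, \tau) = \sum c_n \sin(nx) e^{-2n^2 \tau}$
  Matching $u(x,0) = - \sin(2 x) + \sin(3 x) + 3 \sin(5 x)$ term by term: $c_2=-1, c_3=1, c_5=3$.
Hence $u(x,\tau) = - e^{-8 \tau} \sin(2 x) + e^{-18 \tau} \sin(3 x) + 3 e^{-50 \tau} \sin(5 x)$.
Transform back: $w(x,\tau) = e^{2x}u(x,\tau)$.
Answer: $w(x, \tau) = - e^{-8 \tau} e^{2 x} \sin(2 x) + e^{-18 \tau} e^{2 x} \sin(3 x) + 3 e^{-50 \tau} e^{2 x} \sin(5 x)$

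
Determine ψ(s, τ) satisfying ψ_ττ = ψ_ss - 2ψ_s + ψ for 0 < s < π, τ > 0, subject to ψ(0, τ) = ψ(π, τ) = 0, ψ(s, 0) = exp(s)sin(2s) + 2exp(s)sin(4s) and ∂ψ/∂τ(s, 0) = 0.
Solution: Substitute ψ = exp(s)u, i.e. u = exp(-s)ψ.
By the product rule, ψ_s = exp(s)(u_s + u), ψ_ss = exp(s)(u_ss + 2u_s + u), ψ_ττ = exp(s)u_ττ.
Substituting into the PDE and dividing by exp(s): u_ττ = (u_ss + 2u_s + u) - 2(u_s + u) + u.
The lower-order terms cancel, leaving the standard wave equation u_ττ = u_ss.
Initial data for u: u(s,0) = exp(-s)ψ(s,0) = sin(2s) + 2sin(4s); u_τ(s,0) = exp(-s)ψ_τ(s,0) = 0. The boundary conditions carry over: u(0,τ) = u(π,τ) = 0.
Solve for u:
  Using separation of variables u = X(s)T(τ):
  Eigenfunctions: sin(ns), n = 1, 2, 3, ...
  General solution: u(s, τ) = Σ [A_n cos(n τ) + B_n sin(n τ)] sin(ns)
  From u(s,0) = sin(2s) + 2sin(4s): A_2=1, A_4=2. From u_τ(s,0) = 0: all B_n = 0.
Hence u(s,τ) = sin(2s)cos(2τ) + 2sin(4s)cos(4τ).
Transform back: ψ(s,τ) = exp(s)u(s,τ).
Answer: ψ(s, τ) = exp(s)sin(2s)cos(2τ) + 2exp(s)sin(4s)cos(4τ)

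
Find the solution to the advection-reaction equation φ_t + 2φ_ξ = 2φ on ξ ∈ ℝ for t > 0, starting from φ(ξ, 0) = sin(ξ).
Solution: Substitute φ = exp(2t)u.
Then φ_t = exp(2t)(u_t + 2u), φ_ξ = exp(2t)u_ξ; substituting and dividing by exp(2t), the lower-order terms cancel: u_t + 2u_ξ = 0 (standard advection equation).
Data for u: u(ξ,0) = φ(ξ,0) = sin(ξ).
By characteristics (dξ/dt = 2), u(ξ,t) = f(ξ - 2t) with f = u(·, 0).
So u(ξ,t) = -sin(2t - ξ), and φ(ξ,t) = exp(2t)u(ξ,t).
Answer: φ(ξ, t) = -exp(2t)sin(2t - ξ)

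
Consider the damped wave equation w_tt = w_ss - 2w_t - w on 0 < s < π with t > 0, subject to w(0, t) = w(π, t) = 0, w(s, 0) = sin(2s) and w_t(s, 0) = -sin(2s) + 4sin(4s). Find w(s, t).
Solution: Substitute w = exp(-t)u, i.e. u = exp(t)w.
By the product rule, w_t = exp(-t)(u_t - u), w_tt = exp(-t)(u_tt - 2u_t + u), w_ss = exp(-t)u_ss.
Substituting into the PDE and dividing by exp(-t): u_tt - 2u_t + u = u_ss - 2(u_t - u) - u.
The lower-order terms cancel, leaving the standard wave equation u_tt = u_ss.
Initial data for u: u(s,0) = w(s,0) = sin(2s); u_t(s,0) = w_t(s,0) + w(s,0) = 4sin(4s). The boundary conditions carry over: u(0,t) = u(π,t) = 0.
Solve for u:
  Using separation of variables u = X(s)T(t):
  Eigenfunctions: sin(ns), n = 1, 2, 3, ...
  General solution: u(s, t) = Σ [A_n cos(n t) + B_n sin(n t)] sin(ns)
  From u(s,0) = sin(2s): A_2=1. From u_t(s,0) = 4sin(4s), using u_t(s,0) = Σ ω_n B_n sin(ns) with ω_n = n: B_4 = 4/4 = 1.
Hence u(s,t) = sin(2s)cos(2t) + sin(4s)sin(4t).
Transform back: w(s,t) = exp(-t)u(s,t).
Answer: w(s, t) = exp(-t)sin(2s)cos(2t) + exp(-t)sin(4s)sin(4t)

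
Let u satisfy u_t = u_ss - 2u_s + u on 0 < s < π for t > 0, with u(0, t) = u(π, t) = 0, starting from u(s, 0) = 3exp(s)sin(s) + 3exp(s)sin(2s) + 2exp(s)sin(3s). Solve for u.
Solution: Substitute u = exp(s)w.
Then u_s = exp(s)(w_s + w), u_ss = exp(s)(w_ss + 2w_s + w), u_t = exp(s)w_t; substituting and dividing by exp(s), the lower-order terms cancel: w_t = w_ss (standard heat equation).
Data for w: w(s,0) = exp(-s)u(s,0) = 3sin(s) + 3sin(2s) + 2sin(3s). The boundary conditions carry over: w(0,t) = w(π,t) = 0.
Separating variables: w = Σ c_n exp(-n²t) sin(ns). From w(s,0) = 3sin(s) + 3sin(2s) + 2sin(3s): c_1=3, c_2=3, c_3=2.
So w(s,t) = 3exp(-t)sin(s) + 3exp(-4t)sin(2s) + 2exp(-9t)sin(3s), and u(s,t) = exp(s)w(s,t).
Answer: u(s, t) = 3exp(s)exp(-t)sin(s) + 3exp(s)exp(-4t)sin(2s) + 2exp(s)exp(-9t)sin(3s)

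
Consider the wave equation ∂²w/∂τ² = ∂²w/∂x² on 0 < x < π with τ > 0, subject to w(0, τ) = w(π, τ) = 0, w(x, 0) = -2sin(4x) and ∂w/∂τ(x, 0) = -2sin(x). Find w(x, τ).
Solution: Separating variables: w = Σ [A_n cos(ω_n τ) + B_n sin(ω_n τ)] sin(nx), ω_n = n. From ICs (B_n = velocity coefficient / ω_n): A_4=-2, B_1=-2.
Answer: w(x, τ) = -2sin(x)sin(τ) - 2sin(4x)cos(4τ)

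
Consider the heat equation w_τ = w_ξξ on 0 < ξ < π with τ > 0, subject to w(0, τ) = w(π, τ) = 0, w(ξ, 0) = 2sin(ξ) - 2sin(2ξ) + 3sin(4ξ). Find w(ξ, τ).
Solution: Separating variables: w = Σ c_n exp(-n²τ) sin(nξ). From w(ξ,0) = 2sin(ξ) - 2sin(2ξ) + 3sin(4ξ): c_1=2, c_2=-2, c_4=3.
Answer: w(ξ, τ) = 2exp(-τ)sin(ξ) - 2exp(-4τ)sin(2ξ) + 3exp(-16τ)sin(4ξ)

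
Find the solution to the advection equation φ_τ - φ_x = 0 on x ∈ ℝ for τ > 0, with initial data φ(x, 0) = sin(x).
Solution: By method of characteristics (waves move left with speed 1):
Along characteristics x + τ = const, φ is constant, so φ(x,τ) = f(x + τ) with f = φ(·, 0).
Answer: φ(x, τ) = sin(x + τ)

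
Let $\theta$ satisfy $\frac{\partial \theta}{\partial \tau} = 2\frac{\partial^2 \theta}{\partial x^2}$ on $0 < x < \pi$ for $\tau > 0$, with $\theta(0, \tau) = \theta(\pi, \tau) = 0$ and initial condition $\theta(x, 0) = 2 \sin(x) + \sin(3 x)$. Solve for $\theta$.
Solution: Separating variables: $\theta = \sum c_n e^{-2n^2\tau} \sin(nx)$. From $\theta(x,0) = 2 \sin(x) + \sin(3 x)$: $c_1=2, c_3=1$.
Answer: $\theta(x, \tau) = 2 e^{-2 \tau} \sin(x) + e^{-18 \tau} \sin(3 x)$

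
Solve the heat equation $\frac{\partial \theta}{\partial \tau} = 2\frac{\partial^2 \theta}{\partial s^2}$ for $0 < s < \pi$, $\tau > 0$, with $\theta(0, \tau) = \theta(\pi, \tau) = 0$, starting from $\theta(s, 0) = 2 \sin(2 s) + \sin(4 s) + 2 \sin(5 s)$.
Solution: Separating variables: $\theta = \sum c_n e^{-2n^2\tau} \sin(ns)$. From $\theta(s,0) = 2 \sin(2 s) + \sin(4 s) + 2 \sin(5 s)$: $c_2=2, c_4=1, c_5=2$.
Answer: $\theta(s, \tau) = 2 e^{-8 \tau} \sin(2 s) + e^{-32 \tau} \sin(4 s) + 2 e^{-50 \tau} \sin(5 s)$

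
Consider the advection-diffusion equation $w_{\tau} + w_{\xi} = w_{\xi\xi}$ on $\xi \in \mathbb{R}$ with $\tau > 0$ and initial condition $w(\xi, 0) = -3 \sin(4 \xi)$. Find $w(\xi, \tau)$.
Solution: Change to a moving frame: let $\eta = \xi - \tau$, $\sigma = \tau$ and write $w(\xi,\tau) = u(\eta,\sigma)$.
By the chain rule $w_{\tau} = u_{\sigma} - u_{\eta}$, $w_{\xi} = u_{\eta}$, $w_{\xi\xi} = u_{\eta\eta}$.
Then $w_{\tau} + w_{\xi} = u_{\sigma}$: the advection term cancels and the PDE becomes the heat equation $u_{\sigma} = u_{\eta\eta}$ on $\eta \in \mathbb{R}$.
Initial data: $u(\eta,0) = w(\eta,0) = -3 \sin(4 \eta)$.
On $\eta \in \mathbb{R}$ each mode satisfies $(\sin(n\eta))'' = -n^2 \sin(n\eta)$, so $e^{-n^2\sigma} \sin(n\eta)$ solves the heat equation; by superposition $u(\eta,\sigma) = \sum c_n e^{-n^2\sigma} \sin(n\eta)$.
Reading off the coefficients: $c_4=-3$, so $u(\eta,\sigma) = -3 e^{-16 \sigma} \sin(4 \eta)$.
Substituting back $\eta = \xi - \tau$, $\sigma = \tau$: $w(\xi,\tau) = u(\xi - \tau, \tau)$.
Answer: $w(\xi, \tau) = 3 e^{-16 \tau} \sin(4 \tau - 4 \xi)$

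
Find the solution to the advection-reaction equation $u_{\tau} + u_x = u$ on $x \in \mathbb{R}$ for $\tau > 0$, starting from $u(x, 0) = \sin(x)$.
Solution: Substitute $u = e^{\tau}w$.
Then $u_{\tau} = e^{\tau}(w_{\tau} + w)$, $u_x = e^{\tau}w_x$; substituting and dividing by $e^{\tau}$, the lower-order terms cancel: $w_{\tau} + w_x = 0$ (standard advection equation).
Data for $w$: $w(x,0) = u(x,0) = \sin(x)$.
By characteristics ($dx/d\tau = 1$), $w(x,\tau) = f(x - \tau)$ with $f = w( \cdot , 0)$.
So $w(x,\tau) = \sin(x - \tau)$, and $u(x,\tau) = e^{\tau}w(x,\tau)$.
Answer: $u(x, \tau) = - e^{\tau} \sin(\tau - x)$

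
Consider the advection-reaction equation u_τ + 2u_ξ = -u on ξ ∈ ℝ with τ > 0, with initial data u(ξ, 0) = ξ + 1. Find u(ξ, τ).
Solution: Substitute u = exp(-τ)w, i.e. w = exp(τ)u.
By the product rule, u_τ = exp(-τ)(w_τ - w), u_ξ = exp(-τ)w_ξ.
Substituting into the PDE and dividing by exp(-τ): w_τ - w + 2w_ξ = -w.
The lower-order terms cancel, leaving the standard advection equation w_τ + 2w_ξ = 0.
Initial data for w: w(ξ,0) = u(ξ,0) = ξ + 1.
Solve for w:
  By method of characteristics (waves move right with speed 2):
  Along characteristics ξ - 2τ = const, w is constant, so w(ξ,τ) = f(ξ - 2τ) with f = w(·, 0).
Hence w(ξ,τ) = ξ - 2τ + 1.
Transform back: u(ξ,τ) = exp(-τ)w(ξ,τ).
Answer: u(ξ, τ) = ξexp(-τ) - 2τexp(-τ) + exp(-τ)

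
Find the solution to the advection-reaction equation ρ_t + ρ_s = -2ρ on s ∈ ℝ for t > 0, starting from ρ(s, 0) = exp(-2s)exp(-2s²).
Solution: Substitute ρ = exp(-2s)u, i.e. u = exp(2s)ρ.
By the product rule, ρ_s = exp(-2s)(u_s - 2u), ρ_t = exp(-2s)u_t.
Substituting into the PDE and dividing by exp(-2s): u_t + (u_s - 2u) = -2u.
The lower-order terms cancel, leaving the standard advection equation u_t + u_s = 0.
Initial data for u: u(s,0) = exp(2s)ρ(s,0) = exp(-2s²).
Solve for u:
  By method of characteristics (waves move right with speed 1):
  Along characteristics s - t = const, u is constant, so u(s,t) = f(s - t) with f = u(·, 0).
Hence u(s,t) = exp(-2(s - t)²).
Transform back: ρ(s,t) = exp(-2s)u(s,t).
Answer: ρ(s, t) = exp(-2s)exp(-2(s - t)²)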